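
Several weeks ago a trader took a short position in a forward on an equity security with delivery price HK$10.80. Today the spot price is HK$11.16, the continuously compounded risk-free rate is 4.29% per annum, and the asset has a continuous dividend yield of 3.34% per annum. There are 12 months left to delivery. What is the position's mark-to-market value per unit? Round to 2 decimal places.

-HK$0.45

Current fair forward for the remaining 12 months: F = S·e^((r − q)·T), (r − q) = 0.0429 − 0.0334 = 0.0095
F = 11.16 · e^(0.0095 × 12/12) = 11.16 × 1.009545 = 11.2665
Value of long forward = (F − K)·e^(−rT) = (11.2665 − 10.80) · e^(−0.0429·12/12)
= 0.4665 × 0.958007 = 0.45
Short position value = −(long value) = -HK$0.45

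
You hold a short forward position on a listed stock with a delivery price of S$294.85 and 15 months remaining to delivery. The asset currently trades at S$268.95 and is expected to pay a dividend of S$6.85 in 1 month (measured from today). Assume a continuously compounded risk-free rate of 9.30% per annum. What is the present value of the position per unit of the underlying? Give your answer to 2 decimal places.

S$0.34

PV(remaining dividends) I = 6.85·e^(−0.0930·1/12) = 6.7971
Current forward F = (S − I)·e^(rT) = (268.95 − 6.7971)·e^(0.0930·15/12) = 262.1529 × 1.123277 = 294.4703
Value (long) = (F − K)·e^(−rT) = (294.4703 − 294.85) × 0.890253 = -0.3380
Short position value = −(long value) = S$0.34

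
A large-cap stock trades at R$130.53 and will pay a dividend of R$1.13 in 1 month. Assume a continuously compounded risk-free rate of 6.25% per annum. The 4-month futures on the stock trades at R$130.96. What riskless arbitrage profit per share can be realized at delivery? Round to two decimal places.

PV(dividends) I = 1.13·e^(−0.0625·1/12) = 1.1241
Fair futures F* = (S − I)·e^(rT) = (130.53 − 1.1241)·e^0.020833 = 129.4059 × 1.021052 = 132.1302
Market R$130.96 < fair 132.1302: forward underpriced → reverse cash-and-carry (short the stock, invest proceeds at r, pay the dividends, go long the forward).
Profit at T = |F_mkt − F*| = |130.96 − 132.1302| = R$1.17 per share

R$1.17 per share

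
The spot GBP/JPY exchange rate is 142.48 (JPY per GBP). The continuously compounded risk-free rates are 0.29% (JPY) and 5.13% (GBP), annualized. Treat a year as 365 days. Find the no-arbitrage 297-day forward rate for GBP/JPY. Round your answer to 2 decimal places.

F = S·e^((r_JPY − r_GBP)T) = 142.48 · e^((0.0029 − 0.0513) × 297/365)
= 142.48 · e^-0.039383 = 142.48 × 0.961382
F = 136.98 JPY per GBP

136.98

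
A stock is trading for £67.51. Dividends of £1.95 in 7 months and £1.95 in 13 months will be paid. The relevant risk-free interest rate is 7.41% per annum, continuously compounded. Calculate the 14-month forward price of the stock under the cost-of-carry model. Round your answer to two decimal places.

PV(dividends) I = 1.95·e^(−0.0741·7/12) + 1.95·e^(−0.0741·13/12)
I = 1.8675 + 1.7996 = 3.6671
F = (S − I)·e^(rT) = (67.51 − 3.6671) · e^(0.0741·14/12)
= 63.8429 · e^0.086450 = 63.8429 × 1.090297 = £69.61

£69.61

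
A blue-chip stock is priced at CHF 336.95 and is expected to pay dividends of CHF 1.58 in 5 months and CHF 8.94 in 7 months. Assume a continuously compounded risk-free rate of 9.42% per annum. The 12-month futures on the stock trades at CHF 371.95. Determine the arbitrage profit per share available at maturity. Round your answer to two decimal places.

CHF 12.68 per share

PV(dividends) I = 1.58·e^(−0.0942·5/12) + 8.94·e^(−0.0942·7/12) = 9.9812
Fair futures F* = (S − I)·e^(rT) = (336.95 − 9.9812)·e^0.094200 = 326.9688 × 1.098779 = 359.2665
Market CHF 371.95 > fair 359.2665: forward overpriced → cash-and-carry (borrow at r, buy the stock and collect the dividends, short the forward).
Profit at T = |F_mkt − F*| = |371.95 − 359.2665| = CHF 12.68 per share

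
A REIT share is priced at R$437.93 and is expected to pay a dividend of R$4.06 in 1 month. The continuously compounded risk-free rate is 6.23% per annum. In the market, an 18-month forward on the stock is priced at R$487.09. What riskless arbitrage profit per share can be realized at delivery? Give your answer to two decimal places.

PV(dividends) I = 4.06·e^(−0.0623·1/12) = 4.0390
Fair forward F* = (S − I)·e^(rT) = (437.93 − 4.0390)·e^0.093450 = 433.8910 × 1.097956 = 476.3932
Market R$487.09 > fair 476.3932: forward overpriced → cash-and-carry (borrow at r, buy the stock and collect the dividends, short the forward).
Profit at T = |F_mkt − F*| = |487.09 − 476.3932| = R$10.70 per share

R$10.70 per share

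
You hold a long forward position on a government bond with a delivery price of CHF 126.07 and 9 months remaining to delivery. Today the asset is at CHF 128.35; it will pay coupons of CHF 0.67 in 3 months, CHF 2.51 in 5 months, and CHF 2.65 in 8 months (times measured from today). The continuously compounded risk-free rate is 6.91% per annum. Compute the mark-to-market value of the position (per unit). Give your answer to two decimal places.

CHF 3.02

PV(remaining coupons) I = 0.67·e^(−0.0691·3/12) + 2.51·e^(−0.0691·5/12) + 2.65·e^(−0.0691·8/12) = 5.6280
Current forward F = (S − I)·e^(rT) = (128.35 − 5.6280)·e^(0.0691·9/12) = 122.7220 × 1.053191 = 129.2497
Value (long) = (F − K)·e^(−rT) = (129.2497 − 126.07) × 0.949495 = 3.0191
Value = CHF 3.02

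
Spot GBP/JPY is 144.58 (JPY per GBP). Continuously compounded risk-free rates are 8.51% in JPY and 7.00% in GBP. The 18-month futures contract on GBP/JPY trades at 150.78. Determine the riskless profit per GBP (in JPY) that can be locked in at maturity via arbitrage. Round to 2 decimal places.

2.89 per GBP (in JPY)

Fair futures: F* = S·e^(carry·T), with carry = (r_JPY − r_GBP) = 0.0851 − 0.0700 = 0.0151
F* = 144.58 · e^(0.0151 × 18/12) = 144.58 · e^0.022650 = 144.58 × 1.022908 = 147.8920
Market 150.78 > fair 147.8920: forward overpriced → cash-and-carry (buy spot, short the forward).
At maturity, profit = |F_mkt − F*| = |150.78 − 147.8920| = 2.89 per GBP (in JPY)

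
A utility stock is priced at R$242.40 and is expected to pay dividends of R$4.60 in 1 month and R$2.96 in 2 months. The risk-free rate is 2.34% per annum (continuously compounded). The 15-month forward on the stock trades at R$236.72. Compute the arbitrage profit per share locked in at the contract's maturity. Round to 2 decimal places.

R$5.11 per share

PV(dividends) I = 4.60·e^(−0.0234·1/12) + 2.96·e^(−0.0234·2/12) = 7.5395
Fair forward F* = (S − I)·e^(rT) = (242.40 − 7.5395)·e^0.029250 = 234.8605 × 1.029682 = 241.8316
Market R$236.72 < fair 241.8316: forward underpriced → reverse cash-and-carry (short the stock, invest proceeds at r, pay the dividends, go long the forward).
Profit at T = |F_mkt − F*| = |236.72 − 241.8316| = R$5.11 per share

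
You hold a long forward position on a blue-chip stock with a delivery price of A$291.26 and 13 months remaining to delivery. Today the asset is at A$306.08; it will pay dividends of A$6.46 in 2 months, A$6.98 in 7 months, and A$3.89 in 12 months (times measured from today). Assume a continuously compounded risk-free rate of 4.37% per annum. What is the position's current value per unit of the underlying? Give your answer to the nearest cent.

A$11.35

PV(remaining dividends) I = 6.46·e^(−0.0437·2/12) + 6.98·e^(−0.0437·7/12) + 3.89·e^(−0.0437·12/12) = 16.9411
Current forward F = (S − I)·e^(rT) = (306.08 − 16.9411)·e^(0.0437·13/12) = 289.1389 × 1.048480 = 303.1564
Value (long) = (F − K)·e^(−rT) = (303.1564 − 291.26) × 0.953761 = 11.3463
Value = A$11.35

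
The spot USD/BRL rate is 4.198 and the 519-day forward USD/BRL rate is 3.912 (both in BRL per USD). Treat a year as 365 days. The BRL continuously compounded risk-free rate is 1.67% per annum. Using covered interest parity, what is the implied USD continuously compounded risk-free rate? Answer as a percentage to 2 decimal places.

6.63%

F = S·e^((r_BRL − r_USD)T) ⇒ r_USD = r_BRL − ln(F/S)/T
ln(3.912/4.198) = -0.070559; /(519/365) = -0.049622
r_USD = 0.0167 + 0.049622 = 0.066322
r_USD = 6.63%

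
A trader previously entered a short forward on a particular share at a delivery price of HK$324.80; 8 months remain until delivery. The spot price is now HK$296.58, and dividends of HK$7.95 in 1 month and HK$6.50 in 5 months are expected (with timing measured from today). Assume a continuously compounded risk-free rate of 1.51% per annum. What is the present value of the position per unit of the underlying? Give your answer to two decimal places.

HK$39.37

PV(remaining dividends) I = 7.95·e^(−0.0151·1/12) + 6.50·e^(−0.0151·5/12) = 14.3992
Current forward F = (S − I)·e^(rT) = (296.58 − 14.3992)·e^(0.0151·8/12) = 282.1808 × 1.010118 = 285.0359
Value (long) = (F − K)·e^(−rT) = (285.0359 − 324.80) × 0.989984 = -39.3658
Short position value = −(long value) = HK$39.37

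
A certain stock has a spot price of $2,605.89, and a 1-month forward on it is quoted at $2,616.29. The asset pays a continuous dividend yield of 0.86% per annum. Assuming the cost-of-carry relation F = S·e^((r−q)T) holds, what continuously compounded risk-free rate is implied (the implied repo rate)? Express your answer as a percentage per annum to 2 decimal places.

From F = S·e^((r−q)T): (r − q) = ln(F/S)/T
ln(2616.29/2605.89) = ln(1.003991) = 0.003983
(r − q) = 0.003983 / (1/12) = 0.047796
r = ln(F/S)/T + q = 0.047796 + 0.0086 = 0.056396
r = 5.64%

5.64%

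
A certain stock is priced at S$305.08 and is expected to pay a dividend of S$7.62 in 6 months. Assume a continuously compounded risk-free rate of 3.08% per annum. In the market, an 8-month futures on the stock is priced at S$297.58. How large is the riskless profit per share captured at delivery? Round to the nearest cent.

PV(dividends) I = 7.62·e^(−0.0308·6/12) = 7.5036
Fair futures F* = (S − I)·e^(rT) = (305.08 − 7.5036)·e^0.020533 = 297.5764 × 1.020745 = 303.7496
Market S$297.58 < fair 303.7496: forward underpriced → reverse cash-and-carry (short the stock, invest proceeds at r, pay the dividends, go long the forward).
Profit at T = |F_mkt − F*| = |297.58 − 303.7496| = S$6.17 per share

S$6.17 per share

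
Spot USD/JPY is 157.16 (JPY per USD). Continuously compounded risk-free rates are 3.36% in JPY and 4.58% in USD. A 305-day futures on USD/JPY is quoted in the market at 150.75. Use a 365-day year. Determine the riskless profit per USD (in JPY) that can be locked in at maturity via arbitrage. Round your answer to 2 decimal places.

Fair futures: F* = S·e^(carry·T), with carry = (r_JPY − r_USD) = 0.0336 − 0.0458 = -0.0122
F* = 157.16 · e^(-0.0122 × 305/365) = 157.16 · e^-0.010195 = 157.16 × 0.989857 = 155.5659
Market 150.75 < fair 155.5659: forward underpriced → reverse cash-and-carry (short spot, go long the forward).
At maturity, profit = |F_mkt − F*| = |150.75 − 155.5659| = 4.82 per USD (in JPY)

4.82 per USD (in JPY)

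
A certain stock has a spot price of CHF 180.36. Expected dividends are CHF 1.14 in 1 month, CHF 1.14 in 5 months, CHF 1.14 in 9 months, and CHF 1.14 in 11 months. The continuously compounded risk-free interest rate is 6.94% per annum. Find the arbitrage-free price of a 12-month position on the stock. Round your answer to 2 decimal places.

PV(dividends) I = 1.14·e^(−0.0694·1/12) + 1.14·e^(−0.0694·5/12) + 1.14·e^(−0.0694·9/12) + 1.14·e^(−0.0694·11/12)
I = 1.1334 + 1.1075 + 1.0822 + 1.0697 = 4.3928
F = (S − I)·e^(rT) = (180.36 − 4.3928) · e^(0.0694·12/12)
= 175.9672 · e^0.069400 = 175.9672 × 1.071865 = CHF 188.61

CHF 188.61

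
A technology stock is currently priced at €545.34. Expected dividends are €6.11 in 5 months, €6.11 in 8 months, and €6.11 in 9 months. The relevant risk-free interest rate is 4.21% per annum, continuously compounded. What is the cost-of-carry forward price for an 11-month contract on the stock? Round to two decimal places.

PV(dividends) I = 6.11·e^(−0.0421·5/12) + 6.11·e^(−0.0421·8/12) + 6.11·e^(−0.0421·9/12)
I = 6.0038 + 5.9409 + 5.9201 = 17.8648
F = (S − I)·e^(rT) = (545.34 − 17.8648) · e^(0.0421·11/12)
= 527.4752 · e^0.038592 = 527.4752 × 1.039346 = €548.23

€548.23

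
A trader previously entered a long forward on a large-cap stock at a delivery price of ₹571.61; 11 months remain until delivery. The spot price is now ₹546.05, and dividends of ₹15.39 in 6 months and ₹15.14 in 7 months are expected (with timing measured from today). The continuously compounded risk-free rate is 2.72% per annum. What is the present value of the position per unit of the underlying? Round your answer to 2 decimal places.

-₹41.57

PV(remaining dividends) I = 15.39·e^(−0.0272·6/12) + 15.14·e^(−0.0272·7/12) = 30.0838
Current forward F = (S − I)·e^(rT) = (546.05 − 30.0838)·e^(0.0272·11/12) = 515.9662 × 1.025247 = 528.9928
Value (long) = (F − K)·e^(−rT) = (528.9928 − 571.61) × 0.975375 = -41.5678
Value = -₹41.57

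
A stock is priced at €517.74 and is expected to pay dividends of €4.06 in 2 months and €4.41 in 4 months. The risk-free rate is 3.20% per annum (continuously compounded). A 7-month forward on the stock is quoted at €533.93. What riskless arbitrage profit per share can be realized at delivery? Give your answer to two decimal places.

€14.99 per share

PV(dividends) I = 4.06·e^(−0.0320·2/12) + 4.41·e^(−0.0320·4/12) = 8.4016
Fair forward F* = (S − I)·e^(rT) = (517.74 − 8.4016)·e^0.018667 = 509.3384 × 1.018842 = 518.9354
Market €533.93 > fair 518.9354: forward overpriced → cash-and-carry (borrow at r, buy the stock and collect the dividends, short the forward).
Profit at T = |F_mkt − F*| = |533.93 − 518.9354| = €14.99 per share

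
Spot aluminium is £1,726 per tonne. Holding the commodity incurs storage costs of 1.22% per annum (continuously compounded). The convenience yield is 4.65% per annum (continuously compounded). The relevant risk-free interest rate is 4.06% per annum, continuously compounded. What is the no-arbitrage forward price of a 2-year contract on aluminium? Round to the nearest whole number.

£1,748 per tonne

Net carry = r + u − y = 0.0406 + 0.0122 − 0.0465 = 0.0063
F = S·e^((r+u−y)T) = 1726 · e^(0.0063 × 2) = 1726 · e^0.012600
= 1726 × 1.012680 = £1,748 per tonne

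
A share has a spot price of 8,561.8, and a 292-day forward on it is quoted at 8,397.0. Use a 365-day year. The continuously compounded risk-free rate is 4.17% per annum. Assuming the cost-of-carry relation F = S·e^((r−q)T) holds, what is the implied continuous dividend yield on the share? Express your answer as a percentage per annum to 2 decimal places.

From F = S·e^((r−q)T): (r − q) = ln(F/S)/T
ln(8397.0/8561.8) = ln(0.980752) = -0.019436
(r − q) = -0.019436 / (292/365) = -0.024295
q = r − ln(F/S)/T = 0.0417 + 0.024295 = 0.065995
q = 6.60%

6.60%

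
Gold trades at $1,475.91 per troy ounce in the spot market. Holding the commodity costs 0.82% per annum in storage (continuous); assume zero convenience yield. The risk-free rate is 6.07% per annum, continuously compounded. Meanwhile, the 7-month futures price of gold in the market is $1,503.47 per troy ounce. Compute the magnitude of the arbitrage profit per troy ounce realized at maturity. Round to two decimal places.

$32.97 per troy ounce

Fair futures: F* = S·e^(carry·T), with carry = (r + u) = 0.0607 + 0.0082 = 0.0689
F* = 1475.91 · e^(0.0689 × 7/12) = 1475.91 · e^0.04019167 = 1475.91 × 1.04101029 = $1536.4375
Market $1503.47 < fair $1536.4375: forward underpriced → reverse cash-and-carry (short spot, go long the forward).
At maturity, profit = |F_mkt − F*| = |1503.47 − 1536.4375| = $32.97 per troy ounce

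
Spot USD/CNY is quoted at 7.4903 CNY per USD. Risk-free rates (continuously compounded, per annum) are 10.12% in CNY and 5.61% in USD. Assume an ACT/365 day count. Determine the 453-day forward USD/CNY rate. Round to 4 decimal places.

F = S·e^((r_CNY − r_USD)T) = 7.4903 · e^((0.1012 − 0.0561) × 453/365)
= 7.4903 · e^0.055973 = 7.4903 × 1.057569
F = 7.9215 CNY per USD

7.9215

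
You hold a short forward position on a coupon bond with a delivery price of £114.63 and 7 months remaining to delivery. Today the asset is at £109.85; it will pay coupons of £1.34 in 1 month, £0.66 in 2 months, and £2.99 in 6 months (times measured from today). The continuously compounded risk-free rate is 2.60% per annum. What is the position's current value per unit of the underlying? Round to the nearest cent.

£8.00

PV(remaining coupons) I = 1.34·e^(−0.0260·1/12) + 0.66·e^(−0.0260·2/12) + 2.99·e^(−0.0260·6/12) = 4.9456
Current forward F = (S − I)·e^(rT) = (109.85 − 4.9456)·e^(0.0260·7/12) = 104.9044 × 1.015282 = 106.5075
Value (long) = (F − K)·e^(−rT) = (106.5075 − 114.63) × 0.984948 = -8.0002
Short position value = −(long value) = £8.00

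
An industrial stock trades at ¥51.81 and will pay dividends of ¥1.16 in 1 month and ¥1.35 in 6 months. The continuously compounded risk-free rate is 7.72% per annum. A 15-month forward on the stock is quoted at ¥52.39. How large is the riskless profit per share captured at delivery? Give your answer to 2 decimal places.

PV(dividends) I = 1.16·e^(−0.0772·1/12) + 1.35·e^(−0.0772·6/12) = 2.4514
Fair forward F* = (S − I)·e^(rT) = (51.81 − 2.4514)·e^0.096500 = 49.3586 × 1.101310 = 54.3591
Market ¥52.39 < fair 54.3591: forward underpriced → reverse cash-and-carry (short the stock, invest proceeds at r, pay the dividends, go long the forward).
Profit at T = |F_mkt − F*| = |52.39 − 54.3591| = ¥1.97 per share

¥1.97 per share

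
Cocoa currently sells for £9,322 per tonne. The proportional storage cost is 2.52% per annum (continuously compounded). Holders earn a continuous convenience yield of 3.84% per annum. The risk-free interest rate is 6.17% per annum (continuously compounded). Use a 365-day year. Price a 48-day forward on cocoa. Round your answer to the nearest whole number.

Net carry = r + u − y = 0.0617 + 0.0252 − 0.0384 = 0.0485
F = S·e^((r+u−y)T) = 9322 · e^(0.0485 × 48/365) = 9322 · e^0.006378
= 9322 × 1.006398 = £9,382 per tonne

£9,382 per tonne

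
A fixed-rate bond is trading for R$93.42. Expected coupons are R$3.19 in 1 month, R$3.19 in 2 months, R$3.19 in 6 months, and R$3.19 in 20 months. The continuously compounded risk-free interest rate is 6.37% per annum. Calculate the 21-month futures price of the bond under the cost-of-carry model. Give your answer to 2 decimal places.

PV(coupons) I = 3.19·e^(−0.0637·1/12) + 3.19·e^(−0.0637·2/12) + 3.19·e^(−0.0637·6/12) + 3.19·e^(−0.0637·20/12)
I = 3.1731 + 3.1563 + 3.0900 + 2.8687 = 12.2881
F = (S − I)·e^(rT) = (93.42 − 12.2881) · e^(0.0637·21/12)
= 81.1319 · e^0.111475 = 81.1319 × 1.117926 = R$90.70

R$90.70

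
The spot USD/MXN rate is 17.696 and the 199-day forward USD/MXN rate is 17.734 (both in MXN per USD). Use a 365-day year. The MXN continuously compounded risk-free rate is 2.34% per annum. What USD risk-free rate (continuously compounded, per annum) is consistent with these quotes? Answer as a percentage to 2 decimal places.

F = S·e^((r_MXN − r_USD)T) ⇒ r_USD = r_MXN − ln(F/S)/T
ln(17.734/17.696) = 0.002145; /(199/365) = 0.003934
r_USD = 0.0234 − 0.003934 = 0.019466
r_USD = 1.95%

1.95%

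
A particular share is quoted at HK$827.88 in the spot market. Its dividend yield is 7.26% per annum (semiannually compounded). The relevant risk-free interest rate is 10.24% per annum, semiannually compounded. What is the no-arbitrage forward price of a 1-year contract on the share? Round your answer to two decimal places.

F = S · (1+r/2)^(2T) / (1+q/2)^(2T)
= 827.88 × 1.105021 / 1.073918 = 827.88 × 1.028962
F = HK$851.86

HK$851.86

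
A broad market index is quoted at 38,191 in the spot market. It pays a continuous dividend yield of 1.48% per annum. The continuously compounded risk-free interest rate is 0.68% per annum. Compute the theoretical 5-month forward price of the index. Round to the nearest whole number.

F = S·e^((r − q)T) = 38191 · e^((0.0068 − 0.0148) × 5/12)
= 38191 · e^-0.003333 = 38191 × 0.996673
F = 38,064

38,064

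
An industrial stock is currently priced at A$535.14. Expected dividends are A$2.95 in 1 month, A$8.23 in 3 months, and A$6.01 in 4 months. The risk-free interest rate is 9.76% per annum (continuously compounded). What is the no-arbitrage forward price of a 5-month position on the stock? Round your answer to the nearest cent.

PV(dividends) I = 2.95·e^(−0.0976·1/12) + 8.23·e^(−0.0976·3/12) + 6.01·e^(−0.0976·4/12)
I = 2.9261 + 8.0316 + 5.8176 = 16.7753
F = (S − I)·e^(rT) = (535.14 − 16.7753) · e^(0.0976·5/12)
= 518.3647 · e^0.040667 = 518.3647 × 1.041505 = A$539.88

A$539.88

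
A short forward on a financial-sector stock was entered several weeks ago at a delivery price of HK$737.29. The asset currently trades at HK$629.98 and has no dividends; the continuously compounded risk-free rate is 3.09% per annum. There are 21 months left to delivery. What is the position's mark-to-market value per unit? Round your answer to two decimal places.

Current fair forward for the remaining 21 months: F = S·e^(r·T), r = 0.0309
F = 629.98 · e^(0.0309 × 21/12) = 629.98 × 1.055564 = 664.9842
Value of long forward = (F − K)·e^(−rT) = (664.9842 − 737.29) · e^(−0.0309·21/12)
= -72.3058 × 0.947361 = -68.50
Short position value = −(long value) = HK$68.50

HK$68.50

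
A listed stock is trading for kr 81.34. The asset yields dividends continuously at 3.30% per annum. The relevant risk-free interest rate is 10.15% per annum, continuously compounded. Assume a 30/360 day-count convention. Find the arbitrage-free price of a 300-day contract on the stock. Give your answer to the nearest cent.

F = S·e^((r − q)T) = 81.34 · e^((0.1015 − 0.0330) × 300/360)
= 81.34 · e^0.057083 = 81.34 × 1.058744
F = kr 86.12

kr 86.12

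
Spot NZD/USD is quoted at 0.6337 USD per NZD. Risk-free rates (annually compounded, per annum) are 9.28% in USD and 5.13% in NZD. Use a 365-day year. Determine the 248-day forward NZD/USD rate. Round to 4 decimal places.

0.6506

By covered interest parity, F = S · (1+r_USD)^T / (1+r_NZD)^T
= 0.6337 × 1.062152 / 1.034576 = 0.6337 × 1.026654
F = 0.6506 USD per NZD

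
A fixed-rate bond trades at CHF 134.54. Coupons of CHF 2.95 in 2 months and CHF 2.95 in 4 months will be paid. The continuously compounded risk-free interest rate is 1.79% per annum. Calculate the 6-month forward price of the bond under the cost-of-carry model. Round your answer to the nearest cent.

CHF 129.82

PV(coupons) I = 2.95·e^(−0.0179·2/12) + 2.95·e^(−0.0179·4/12)
I = 2.9412 + 2.9325 = 5.8737
F = (S − I)·e^(rT) = (134.54 − 5.8737) · e^(0.0179·6/12)
= 128.6663 · e^0.008950 = 128.6663 × 1.008990 = CHF 129.82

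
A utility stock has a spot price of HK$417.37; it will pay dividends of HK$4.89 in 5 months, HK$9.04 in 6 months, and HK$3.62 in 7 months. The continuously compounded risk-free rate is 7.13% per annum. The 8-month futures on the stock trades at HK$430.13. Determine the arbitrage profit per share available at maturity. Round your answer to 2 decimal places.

PV(dividends) I = 4.89·e^(−0.0713·5/12) + 9.04·e^(−0.0713·6/12) + 3.62·e^(−0.0713·7/12) = 16.9428
Fair futures F* = (S − I)·e^(rT) = (417.37 − 16.9428)·e^0.047533 = 400.4272 × 1.048681 = 419.9204
Market HK$430.13 > fair 419.9204: forward overpriced → cash-and-carry (borrow at r, buy the stock and collect the dividends, short the forward).
Profit at T = |F_mkt − F*| = |430.13 − 419.9204| = HK$10.21 per share

HK$10.21 per share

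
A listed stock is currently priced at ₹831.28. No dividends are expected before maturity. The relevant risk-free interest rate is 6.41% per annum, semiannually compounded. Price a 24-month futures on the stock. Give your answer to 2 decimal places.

₹943.08

F = S · (1+r/2)^(2T)
= 831.28 × 1.134496
F = ₹943.08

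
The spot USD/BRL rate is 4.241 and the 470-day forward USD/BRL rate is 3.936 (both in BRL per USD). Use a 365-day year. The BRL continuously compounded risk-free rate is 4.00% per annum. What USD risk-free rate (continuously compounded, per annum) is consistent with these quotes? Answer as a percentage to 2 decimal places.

9.80%

F = S·e^((r_BRL − r_USD)T) ⇒ r_USD = r_BRL − ln(F/S)/T
ln(3.936/4.241) = -0.074634; /(470/365) = -0.057960
r_USD = 0.0400 + 0.057960 = 0.097960
r_USD = 9.80%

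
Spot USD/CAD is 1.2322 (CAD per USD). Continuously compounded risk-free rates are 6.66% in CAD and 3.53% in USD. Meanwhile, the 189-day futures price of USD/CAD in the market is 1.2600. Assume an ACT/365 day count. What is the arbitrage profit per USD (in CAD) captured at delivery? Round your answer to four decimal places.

0.0077 per USD (in CAD)

Fair futures: F* = S·e^(carry·T), with carry = (r_CAD − r_USD) = 0.0666 − 0.0353 = 0.0313
F* = 1.2322 · e^(0.0313 × 189/365) = 1.2322 · e^0.016207 = 1.2322 × 1.016339 = 1.2523
Market 1.2600 > fair 1.2523: forward overpriced → cash-and-carry (buy spot, short the forward).
At maturity, profit = |F_mkt − F*| = |1.2600 − 1.2523| = 0.0077 per USD (in CAD)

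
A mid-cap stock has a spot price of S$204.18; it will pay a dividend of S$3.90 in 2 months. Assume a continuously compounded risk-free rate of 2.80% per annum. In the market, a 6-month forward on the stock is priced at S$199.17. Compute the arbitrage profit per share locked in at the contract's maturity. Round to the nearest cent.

S$3.95 per share

PV(dividends) I = 3.90·e^(−0.0280·2/12) = 3.8818
Fair forward F* = (S − I)·e^(rT) = (204.18 − 3.8818)·e^0.014000 = 200.2982 × 1.014098 = 203.1220
Market S$199.17 < fair 203.1220: forward underpriced → reverse cash-and-carry (short the stock, invest proceeds at r, pay the dividends, go long the forward).
Profit at T = |F_mkt − F*| = |199.17 − 203.1220| = S$3.95 per share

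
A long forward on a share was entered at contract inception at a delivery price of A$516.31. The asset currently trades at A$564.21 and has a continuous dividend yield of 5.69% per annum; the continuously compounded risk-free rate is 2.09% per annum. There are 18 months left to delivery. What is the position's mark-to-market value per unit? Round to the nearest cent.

A$17.68

Current fair forward for the remaining 18 months: F = S·e^((r − q)·T), (r − q) = 0.0209 − 0.0569 = -0.0360
F = 564.21 · e^(-0.0360 × 18/12) = 564.21 × 0.947432 = 534.5506
Value of long forward = (F − K)·e^(−rT) = (534.5506 − 516.31) · e^(−0.0209·18/12)
= 18.2406 × 0.969136 = 17.68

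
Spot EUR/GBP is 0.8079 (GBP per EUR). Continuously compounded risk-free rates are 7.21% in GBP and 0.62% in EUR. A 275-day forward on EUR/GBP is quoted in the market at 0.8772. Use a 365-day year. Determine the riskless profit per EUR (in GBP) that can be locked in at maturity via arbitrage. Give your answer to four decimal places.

Fair forward: F* = S·e^(carry·T), with carry = (r_GBP − r_EUR) = 0.0721 − 0.0062 = 0.0659
F* = 0.8079 · e^(0.0659 × 275/365) = 0.8079 · e^0.049651 = 0.8079 × 1.050904 = 0.8490
Market 0.8772 > fair 0.8490: forward overpriced → cash-and-carry (buy spot, short the forward).
At maturity, profit = |F_mkt − F*| = |0.8772 − 0.8490| = 0.0282 per EUR (in GBP)

0.0282 per EUR (in GBP)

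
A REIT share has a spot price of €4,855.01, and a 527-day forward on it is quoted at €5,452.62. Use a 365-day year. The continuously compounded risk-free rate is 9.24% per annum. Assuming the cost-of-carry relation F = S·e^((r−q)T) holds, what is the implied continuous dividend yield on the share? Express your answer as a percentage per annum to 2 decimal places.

From F = S·e^((r−q)T): (r − q) = ln(F/S)/T
ln(5452.62/4855.01) = ln(1.123091) = 0.116085
(r − q) = 0.116085 / (527/365) = 0.080400
q = r − ln(F/S)/T = 0.0924 − 0.080400 = 0.012000
q = 1.20%

1.20%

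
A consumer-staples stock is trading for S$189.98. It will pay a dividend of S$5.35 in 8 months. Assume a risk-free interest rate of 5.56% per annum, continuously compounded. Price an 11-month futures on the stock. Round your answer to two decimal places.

PV(dividends) I = 5.35·e^(−0.0556·8/12)
I = 5.1553
F = (S − I)·e^(rT) = (189.98 − 5.1553) · e^(0.0556·11/12)
= 184.8247 · e^0.050967 = 184.8247 × 1.052288 = S$194.49

S$194.49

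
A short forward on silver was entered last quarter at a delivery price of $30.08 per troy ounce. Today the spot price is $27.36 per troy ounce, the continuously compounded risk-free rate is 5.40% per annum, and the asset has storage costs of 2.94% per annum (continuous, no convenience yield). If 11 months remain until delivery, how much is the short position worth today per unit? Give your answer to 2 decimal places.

Current fair forward for the remaining 11 months: F = S·e^((r + u)·T), (r + u) = 0.0540 + 0.0294 = 0.0834
F = 27.36 · e^(0.0834 × 11/12) = 27.36 × 1.079448 = 29.5337
Value of long forward = (F − K)·e^(−rT) = (29.5337 − 30.08) · e^(−0.0540·11/12)
= -0.5463 × 0.951705 = -0.52
Short position value = −(long value) = $0.52

$0.52 per troy ounce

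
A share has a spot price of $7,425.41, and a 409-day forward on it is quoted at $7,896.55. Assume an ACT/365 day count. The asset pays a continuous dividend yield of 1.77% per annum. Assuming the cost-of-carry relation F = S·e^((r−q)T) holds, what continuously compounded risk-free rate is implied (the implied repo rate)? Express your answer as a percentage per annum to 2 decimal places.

7.26%

From F = S·e^((r−q)T): (r − q) = ln(F/S)/T
ln(7896.55/7425.41) = ln(1.063450) = 0.061518
(r − q) = 0.061518 / (409/365) = 0.054900
r = ln(F/S)/T + q = 0.054900 + 0.0177 = 0.072600
r = 7.26%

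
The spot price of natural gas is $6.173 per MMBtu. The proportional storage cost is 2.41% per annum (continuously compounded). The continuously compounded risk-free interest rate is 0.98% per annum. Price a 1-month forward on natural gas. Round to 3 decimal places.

$6.190 per MMBtu

Net carry = r + u − y = 0.0098 + 0.0241 − 0.0000 = 0.0339
F = S·e^((r+u−y)T) = 6.173 · e^(0.0339 × 1/12) = 6.173 · e^0.002825
= 6.173 × 1.002829 = $6.190 per MMBtu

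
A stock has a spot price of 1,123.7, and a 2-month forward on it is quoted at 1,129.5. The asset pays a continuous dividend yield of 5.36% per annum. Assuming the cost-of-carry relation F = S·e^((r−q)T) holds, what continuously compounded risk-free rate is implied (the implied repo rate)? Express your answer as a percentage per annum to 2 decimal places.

8.45%

From F = S·e^((r−q)T): (r − q) = ln(F/S)/T
ln(1129.5/1123.7) = ln(1.005162) = 0.005149
(r − q) = 0.005149 / (2/12) = 0.030894
r = ln(F/S)/T + q = 0.030894 + 0.0536 = 0.084494
r = 8.45%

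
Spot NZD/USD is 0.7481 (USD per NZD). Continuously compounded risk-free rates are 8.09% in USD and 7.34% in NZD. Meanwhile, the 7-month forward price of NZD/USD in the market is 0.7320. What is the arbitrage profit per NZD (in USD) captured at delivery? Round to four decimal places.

0.0194 per NZD (in USD)

Fair forward: F* = S·e^(carry·T), with carry = (r_USD − r_NZD) = 0.0809 − 0.0734 = 0.0075
F* = 0.7481 · e^(0.0075 × 7/12) = 0.7481 · e^0.004375 = 0.7481 × 1.004385 = 0.7514
Market 0.7320 < fair 0.7514: forward underpriced → reverse cash-and-carry (short spot, go long the forward).
At maturity, profit = |F_mkt − F*| = |0.7320 − 0.7514| = 0.0194 per NZD (in USD)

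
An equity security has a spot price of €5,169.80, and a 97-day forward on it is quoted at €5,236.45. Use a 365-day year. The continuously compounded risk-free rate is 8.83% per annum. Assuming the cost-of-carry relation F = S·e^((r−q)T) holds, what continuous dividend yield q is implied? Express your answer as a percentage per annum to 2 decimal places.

From F = S·e^((r−q)T): (r − q) = ln(F/S)/T
ln(5236.45/5169.80) = ln(1.012892) = 0.012810
(r − q) = 0.012810 / (97/365) = 0.048203
q = r − ln(F/S)/T = 0.0883 − 0.048203 = 0.040097
q = 4.01%

4.01%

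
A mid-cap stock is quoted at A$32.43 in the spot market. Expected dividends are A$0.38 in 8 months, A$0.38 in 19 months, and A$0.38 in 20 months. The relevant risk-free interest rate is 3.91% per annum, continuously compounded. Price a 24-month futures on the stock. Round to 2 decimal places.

PV(dividends) I = 0.38·e^(−0.0391·8/12) + 0.38·e^(−0.0391·19/12) + 0.38·e^(−0.0391·20/12)
I = 0.3702 + 0.3572 + 0.3560 = 1.0834
F = (S − I)·e^(rT) = (32.43 − 1.0834) · e^(0.0391·24/12)
= 31.3466 · e^0.078200 = 31.3466 × 1.081339 = A$33.90

A$33.90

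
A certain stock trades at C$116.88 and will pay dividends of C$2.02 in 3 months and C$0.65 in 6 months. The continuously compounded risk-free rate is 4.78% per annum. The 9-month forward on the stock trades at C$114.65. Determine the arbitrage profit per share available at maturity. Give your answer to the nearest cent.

PV(dividends) I = 2.02·e^(−0.0478·3/12) + 0.65·e^(−0.0478·6/12) = 2.6307
Fair forward F* = (S − I)·e^(rT) = (116.88 − 2.6307)·e^0.035850 = 114.2493 × 1.036500 = 118.4194
Market C$114.65 < fair 118.4194: forward underpriced → reverse cash-and-carry (short the stock, invest proceeds at r, pay the dividends, go long the forward).
Profit at T = |F_mkt − F*| = |114.65 − 118.4194| = C$3.77 per share

C$3.77 per share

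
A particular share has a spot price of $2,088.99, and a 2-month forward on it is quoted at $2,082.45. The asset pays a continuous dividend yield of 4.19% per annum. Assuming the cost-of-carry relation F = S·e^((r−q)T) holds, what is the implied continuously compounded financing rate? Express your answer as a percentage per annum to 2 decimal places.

2.31%

From F = S·e^((r−q)T): (r − q) = ln(F/S)/T
ln(2082.45/2088.99) = ln(0.996869) = -0.003136
(r − q) = -0.003136 / (2/12) = -0.018816
r = ln(F/S)/T + q = -0.018816 + 0.0419 = 0.023084
r = 2.31%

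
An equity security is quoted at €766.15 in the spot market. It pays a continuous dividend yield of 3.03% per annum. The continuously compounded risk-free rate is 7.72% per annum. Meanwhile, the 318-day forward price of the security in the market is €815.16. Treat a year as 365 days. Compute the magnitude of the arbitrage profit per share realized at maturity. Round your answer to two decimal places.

Fair forward: F* = S·e^(carry·T), with carry = (r − q) = 0.0772 − 0.0303 = 0.0469
F* = 766.15 · e^(0.0469 × 318/365) = 766.15 · e^0.040861 = 766.15 × 1.041707 = €798.1038
Market €815.16 > fair €798.1038: forward overpriced → cash-and-carry (buy spot, short the forward).
At maturity, profit = |F_mkt − F*| = |815.16 − 798.1038| = €17.06 per share

€17.06 per share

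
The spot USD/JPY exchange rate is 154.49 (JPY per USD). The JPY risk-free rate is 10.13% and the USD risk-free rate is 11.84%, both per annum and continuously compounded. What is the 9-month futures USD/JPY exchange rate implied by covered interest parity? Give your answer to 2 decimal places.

152.52

F = S·e^((r_JPY − r_USD)T) = 154.49 · e^((0.1013 − 0.1184) × 9/12)
= 154.49 · e^-0.012825 = 154.49 × 0.987257
F = 152.52 JPY per USD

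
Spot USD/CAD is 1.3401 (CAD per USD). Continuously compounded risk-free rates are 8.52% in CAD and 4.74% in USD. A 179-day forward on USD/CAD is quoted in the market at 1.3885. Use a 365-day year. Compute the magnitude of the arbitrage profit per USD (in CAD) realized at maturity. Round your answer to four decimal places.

Fair forward: F* = S·e^(carry·T), with carry = (r_CAD − r_USD) = 0.0852 − 0.0474 = 0.0378
F* = 1.3401 · e^(0.0378 × 179/365) = 1.3401 · e^0.018538 = 1.3401 × 1.018711 = 1.3652
Market 1.3885 > fair 1.3652: forward overpriced → cash-and-carry (buy spot, short the forward).
At maturity, profit = |F_mkt − F*| = |1.3885 − 1.3652| = 0.0233 per USD (in CAD)

0.0233 per USD (in CAD)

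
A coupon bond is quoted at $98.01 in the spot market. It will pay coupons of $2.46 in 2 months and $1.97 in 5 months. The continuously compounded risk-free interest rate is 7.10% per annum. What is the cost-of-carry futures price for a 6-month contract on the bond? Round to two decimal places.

$97.05

PV(coupons) I = 2.46·e^(−0.0710·2/12) + 1.97·e^(−0.0710·5/12)
I = 2.4311 + 1.9126 = 4.3437
F = (S − I)·e^(rT) = (98.01 − 4.3437) · e^(0.0710·6/12)
= 93.6663 · e^0.035500 = 93.6663 × 1.036138 = $97.05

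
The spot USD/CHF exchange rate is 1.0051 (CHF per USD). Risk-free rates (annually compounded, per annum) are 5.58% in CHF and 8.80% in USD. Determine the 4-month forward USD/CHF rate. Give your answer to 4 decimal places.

0.9951

By covered interest parity, F = S · (1+r_CHF)^T / (1+r_USD)^T
= 1.0051 × 1.018264 / 1.028513 = 1.0051 × 0.990035
F = 0.9951 CHF per USD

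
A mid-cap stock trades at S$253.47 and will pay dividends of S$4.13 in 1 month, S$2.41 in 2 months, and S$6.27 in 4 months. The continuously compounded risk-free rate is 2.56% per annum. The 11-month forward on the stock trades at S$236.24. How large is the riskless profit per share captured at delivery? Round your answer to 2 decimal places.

S$10.21 per share

PV(dividends) I = 4.13·e^(−0.0256·1/12) + 2.41·e^(−0.0256·2/12) + 6.27·e^(−0.0256·4/12) = 12.7377
Fair forward F* = (S − I)·e^(rT) = (253.47 − 12.7377)·e^0.023467 = 240.7323 × 1.023745 = 246.4485
Market S$236.24 < fair 246.4485: forward underpriced → reverse cash-and-carry (short the stock, invest proceeds at r, pay the dividends, go long the forward).
Profit at T = |F_mkt − F*| = |236.24 − 246.4485| = S$10.21 per share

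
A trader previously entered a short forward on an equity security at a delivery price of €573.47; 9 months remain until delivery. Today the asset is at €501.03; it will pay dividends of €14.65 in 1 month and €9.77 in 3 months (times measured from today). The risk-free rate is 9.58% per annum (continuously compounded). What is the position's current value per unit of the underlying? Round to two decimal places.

PV(remaining dividends) I = 14.65·e^(−0.0958·1/12) + 9.77·e^(−0.0958·3/12) = 24.0723
Current forward F = (S − I)·e^(rT) = (501.03 − 24.0723)·e^(0.0958·9/12) = 476.9577 × 1.074494 = 512.4882
Value (long) = (F − K)·e^(−rT) = (512.4882 − 573.47) × 0.930670 = -56.7539
Short position value = −(long value) = €56.75

€56.75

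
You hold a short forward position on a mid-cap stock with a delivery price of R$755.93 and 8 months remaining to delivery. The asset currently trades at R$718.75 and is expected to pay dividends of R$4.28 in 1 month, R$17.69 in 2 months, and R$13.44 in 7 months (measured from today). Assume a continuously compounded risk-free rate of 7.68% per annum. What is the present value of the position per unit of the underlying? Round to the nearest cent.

PV(remaining dividends) I = 4.28·e^(−0.0768·1/12) + 17.69·e^(−0.0768·2/12) + 13.44·e^(−0.0768·7/12) = 34.5689
Current forward F = (S − I)·e^(rT) = (718.75 − 34.5689)·e^(0.0768·8/12) = 684.1811 × 1.052533 = 720.1232
Value (long) = (F − K)·e^(−rT) = (720.1232 − 755.93) × 0.950089 = -34.0196
Short position value = −(long value) = R$34.02

R$34.02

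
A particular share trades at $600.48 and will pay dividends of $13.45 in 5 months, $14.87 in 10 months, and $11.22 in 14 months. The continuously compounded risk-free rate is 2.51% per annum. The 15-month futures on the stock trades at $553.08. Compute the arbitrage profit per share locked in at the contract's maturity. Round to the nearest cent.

$26.53 per share

PV(dividends) I = 13.45·e^(−0.0251·5/12) + 14.87·e^(−0.0251·10/12) + 11.22·e^(−0.0251·14/12) = 38.7685
Fair futures F* = (S − I)·e^(rT) = (600.48 − 38.7685)·e^0.031375 = 561.7115 × 1.031872 = 579.6144
Market $553.08 < fair 579.6144: forward underpriced → reverse cash-and-carry (short the stock, invest proceeds at r, pay the dividends, go long the forward).
Profit at T = |F_mkt − F*| = |553.08 − 579.6144| = $26.53 per share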